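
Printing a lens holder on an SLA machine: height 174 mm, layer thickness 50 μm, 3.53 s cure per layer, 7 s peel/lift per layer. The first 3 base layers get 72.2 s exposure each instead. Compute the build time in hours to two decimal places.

10.24 hours

Number of layers: 174 / 0.05 → 3480 (rounded up).
Base layers = 3 × (72.2 + 7) = 237.6 s.
Normal layers = 3477 × (3.53 + 7), so 36612.81 s.
Total = 237.6 + 36612.81 = 36850.41 s = 10.24 hours.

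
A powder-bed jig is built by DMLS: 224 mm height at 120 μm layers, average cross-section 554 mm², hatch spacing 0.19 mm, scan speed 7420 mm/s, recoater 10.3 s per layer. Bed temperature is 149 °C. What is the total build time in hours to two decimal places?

5.55 hours

Layer count = ceil(224 / 0.12) = 1867.
Scan path per layer = 554 / 0.19, so 2915.8 mm.
Laser time per layer = 2915.8 / 7420, so 0.393 s.
Per-layer time = 0.393 + 10.3, so 10.693 s.
Build time = 1867 × 10.693 = 19963.831 s = 5.55 hours.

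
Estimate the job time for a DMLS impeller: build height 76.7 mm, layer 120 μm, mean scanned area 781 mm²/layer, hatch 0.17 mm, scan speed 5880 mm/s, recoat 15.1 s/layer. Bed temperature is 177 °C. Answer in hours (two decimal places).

Layer count = ceil(76.7 / 0.12) = 640.
Hatch length per layer = 781 / 0.17, so 4594.1 mm.
Scan time per layer: 4594.1 / 5880 → 0.7813 s.
Time per layer = 0.7813 + 15.1, so 15.8813 s.
Build time = 640 × 15.8813 = 10164.032 s = 2.82 hours.

2.82 hours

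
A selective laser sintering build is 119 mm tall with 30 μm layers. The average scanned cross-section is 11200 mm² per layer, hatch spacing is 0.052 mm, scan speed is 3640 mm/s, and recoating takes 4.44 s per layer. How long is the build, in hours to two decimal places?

Layers = ⌈119/0.03⌉ = 3967.
Hatch length per layer = 11200 / 0.052, so 215384.6 mm.
Per-layer scan time = 215384.6 / 3640, so 59.1716 s.
Layer cycle = 59.1716 + 4.44 = 63.6116 s.
Build time = 3967 × 63.6116 = 252347.2172 s = 70.10 hours.

70.10 hours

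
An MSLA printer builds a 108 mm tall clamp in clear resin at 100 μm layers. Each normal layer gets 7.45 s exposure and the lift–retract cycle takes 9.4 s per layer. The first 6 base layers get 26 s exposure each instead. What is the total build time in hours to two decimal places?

5.09 hours

Layers = ⌈108/0.1⌉ = 1080.
Burn-in layers = 6 × (26 + 9.4) = 212.4 s.
Regular layers = 1074 × (7.45 + 9.4), so 18096.9 s.
Sum: 212.4 + 18096.9 = 18309.3 s → 5.09 hours.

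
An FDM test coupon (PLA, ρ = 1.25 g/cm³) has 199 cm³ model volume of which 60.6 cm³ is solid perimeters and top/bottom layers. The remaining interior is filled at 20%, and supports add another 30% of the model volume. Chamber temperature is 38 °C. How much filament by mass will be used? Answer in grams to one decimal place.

Infill region = 199 − 60.6 = 138.4 cm³.
Deposited infill: 0.20 × 138.4 → 27.68 cm³.
Support: 0.30 × 199 → 59.7 cm³.
Total extruded = 60.6 + 27.68 + 59.7, so 147.98 cm³.
Mass = 147.98 × 1.25 = 184.975 g.

185.0 g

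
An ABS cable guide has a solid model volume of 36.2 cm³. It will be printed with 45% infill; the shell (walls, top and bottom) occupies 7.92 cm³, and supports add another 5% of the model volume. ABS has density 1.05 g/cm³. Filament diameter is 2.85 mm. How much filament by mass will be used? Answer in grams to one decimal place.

23.6 g

Interior volume = 36.2 − 7.92, so 28.28 cm³.
Infill volume = 0.45 × 28.28 = 12.726 cm³.
Support = 0.05 × 36.2, so 1.81 cm³.
Deposited volume = 7.92 + 12.726 + 1.81, so 22.456 cm³.
Mass: 22.456 × 1.05 → 23.5788 g.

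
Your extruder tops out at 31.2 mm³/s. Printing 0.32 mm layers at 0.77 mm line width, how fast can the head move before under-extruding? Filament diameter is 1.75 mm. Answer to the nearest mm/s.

Extrusion cross-section: 0.32 × 0.77 → 0.2464 mm².
Max speed = 31.2 / 0.2464 = 126.62 ≈ 127 mm/s.

127 mm/s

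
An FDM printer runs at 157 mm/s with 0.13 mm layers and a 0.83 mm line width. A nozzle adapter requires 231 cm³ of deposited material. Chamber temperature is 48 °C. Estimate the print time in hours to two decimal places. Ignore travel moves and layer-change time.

Bead cross-section = 0.13 × 0.83, so 0.1079 mm².
Path length: 231000 mm³ / 0.1079 mm² → 2140871.2 mm.
Print-move time: 2140871.2 / 157 → 13636.1 s.
In the requested units: 13636.1 s = 3.79 hours.

3.79 hours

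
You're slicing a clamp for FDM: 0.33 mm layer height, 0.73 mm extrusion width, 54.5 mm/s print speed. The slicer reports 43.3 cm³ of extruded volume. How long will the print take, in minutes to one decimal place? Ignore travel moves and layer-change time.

Line area = 0.33 × 0.73 = 0.2409 mm².
Toolpath length = 43.3 cm³ / 0.2409 mm² = 43300 / 0.2409 = 179742.6 mm.
Print-move time = 179742.6 / 54.5 = 3298 s.
That's 3298 s → 55.0 minutes.

55.0 minutes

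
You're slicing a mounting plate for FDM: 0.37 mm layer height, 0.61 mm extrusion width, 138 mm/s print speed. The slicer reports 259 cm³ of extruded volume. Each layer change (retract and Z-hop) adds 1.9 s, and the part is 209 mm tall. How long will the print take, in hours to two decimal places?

Bead cross-section: 0.37 × 0.61 → 0.2257 mm².
Total extruded path = 259000/0.2257 = 1147541 mm.
Print-move time = 1147541 / 138, so 8315.5 s.
Layer count = ceil(209 / 0.37) = 565.
Non-print overhead: 565 × 1.9 → 1073.5 s.
Altogether 8315.5 + 1073.5 = 9389 s, i.e. 2.61 hours.

2.61 hours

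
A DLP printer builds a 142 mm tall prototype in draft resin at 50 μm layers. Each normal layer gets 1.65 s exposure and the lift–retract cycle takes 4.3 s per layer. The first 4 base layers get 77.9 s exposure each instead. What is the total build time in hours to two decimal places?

4.78 hours

Layer count = ceil(142 / 0.05) = 2840.
Base layers = 4 × (77.9 + 4.3) = 328.8 s.
Regular layers = 2836 × (1.65 + 4.3) = 16874.2 s.
Total = 328.8 + 16874.2 = 17203 s = 4.78 hours.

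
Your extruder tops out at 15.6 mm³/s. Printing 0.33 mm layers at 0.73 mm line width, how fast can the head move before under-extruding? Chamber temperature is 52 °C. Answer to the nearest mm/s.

65 mm/s

A = 0.33 × 0.73, so 0.2409 mm².
v_max = Q/A = 15.6/0.2409 = 64.76 mm/s → 65 mm/s.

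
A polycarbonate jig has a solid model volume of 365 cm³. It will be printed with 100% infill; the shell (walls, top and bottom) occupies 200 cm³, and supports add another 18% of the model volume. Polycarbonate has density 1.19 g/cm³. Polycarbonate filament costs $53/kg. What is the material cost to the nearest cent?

$27.16

Interior volume = 365 − 200, so 165 cm³.
Infill deposited: 1.00 × 165 → 165 cm³.
Support = 0.18 × 365, so 65.7 cm³.
Total extruded = 200 + 165 + 65.7, so 430.7 cm³.
Mass = 430.7 × 1.19 = 512.533 g.
At $53/kg: 512.533/1000 × 53 = $27.16.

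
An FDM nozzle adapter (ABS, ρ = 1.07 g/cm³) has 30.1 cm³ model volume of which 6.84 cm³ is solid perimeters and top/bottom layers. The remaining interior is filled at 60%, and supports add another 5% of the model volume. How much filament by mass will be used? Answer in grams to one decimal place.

23.9 g

Infill region: 30.1 − 6.84 → 23.26 cm³.
Infill volume: 0.60 × 23.26 → 13.956 cm³.
Support: 0.05 × 30.1 → 1.505 cm³.
Total extruded = 6.84 + 13.956 + 1.505, so 22.301 cm³.
Mass = 22.301 × 1.07 = 23.86207 g.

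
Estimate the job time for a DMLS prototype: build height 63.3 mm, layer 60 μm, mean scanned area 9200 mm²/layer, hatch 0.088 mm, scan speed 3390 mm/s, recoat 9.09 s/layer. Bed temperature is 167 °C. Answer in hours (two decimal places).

Number of layers: 63.3 / 0.06 → 1055 (rounded up).
Scan path per layer: 9200 / 0.088 → 104545.5 mm.
Per-layer scan time: 104545.5 / 3390 → 30.8394 s.
Per-layer time = 30.8394 + 9.09 = 39.9294 s.
Total: 1055 × 39.9294 s = 42125.517 s → 11.70 hours.

11.70 hours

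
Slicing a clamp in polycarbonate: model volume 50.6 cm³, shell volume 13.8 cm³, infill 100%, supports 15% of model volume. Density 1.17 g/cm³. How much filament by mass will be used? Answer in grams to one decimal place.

Interior volume = 50.6 − 13.8 = 36.8 cm³.
Infill volume: 1.00 × 36.8 → 36.8 cm³.
Support = 0.15 × 50.6, so 7.59 cm³.
Total printed volume: 13.8 + 36.8 + 7.59 → 58.19 cm³.
Mass = 58.19 × 1.17 = 68.0823 g.

68.1 g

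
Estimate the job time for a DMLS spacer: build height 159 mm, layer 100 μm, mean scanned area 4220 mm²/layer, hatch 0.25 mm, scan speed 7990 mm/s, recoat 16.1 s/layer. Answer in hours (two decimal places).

8.04 hours

Layers = ⌈159/0.1⌉ = 1590.
Hatch length per layer = 4220 / 0.25, so 16880 mm.
Per-layer scan time = 16880 / 7990, so 2.1126 s.
Layer cycle = 2.1126 + 16.1, so 18.2126 s.
Build time = 1590 × 18.2126 = 28958.034 s = 8.04 hours.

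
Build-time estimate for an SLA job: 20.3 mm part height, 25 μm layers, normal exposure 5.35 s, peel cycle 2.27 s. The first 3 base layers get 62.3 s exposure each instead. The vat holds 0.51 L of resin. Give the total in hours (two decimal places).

Number of layers: 20.3 / 0.025 → 812 (rounded up).
Burn-in layers: 3 × (62.3 + 2.27) → 193.71 s.
Regular layers = 809 × (5.35 + 2.27), so 6164.58 s.
Total = 193.71 + 6164.58 = 6358.29 s = 1.77 hours.

1.77 hours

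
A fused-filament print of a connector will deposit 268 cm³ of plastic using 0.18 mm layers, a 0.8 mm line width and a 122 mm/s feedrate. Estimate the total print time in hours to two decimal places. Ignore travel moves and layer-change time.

4.24 hours

Extrusion cross-section = 0.18 × 0.8 = 0.144 mm².
Path length: 268000 mm³ / 0.144 mm² → 1861111.1 mm.
Time extruding = 1861111.1 / 122 = 15255 s.
15255 s = 4.24 hours.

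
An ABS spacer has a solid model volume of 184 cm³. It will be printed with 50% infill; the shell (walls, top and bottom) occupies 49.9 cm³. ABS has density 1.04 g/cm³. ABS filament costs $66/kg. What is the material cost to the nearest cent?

$8.03

Interior volume: 184 − 49.9 → 134.1 cm³.
Infill volume = 0.50 × 134.1 = 67.05 cm³.
Total extruded = 49.9 + 67.05, so 116.95 cm³.
Mass = 116.95 × 1.04, so 121.628 g.
At $66/kg: 121.628/1000 × 66 = $8.03.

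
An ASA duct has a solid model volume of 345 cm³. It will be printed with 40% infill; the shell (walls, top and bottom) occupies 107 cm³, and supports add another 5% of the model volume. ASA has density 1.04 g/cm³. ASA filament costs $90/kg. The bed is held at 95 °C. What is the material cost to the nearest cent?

Infill region = 345 − 107, so 238 cm³.
Infill volume = 0.40 × 238, so 95.2 cm³.
Support = 0.05 × 345, so 17.25 cm³.
Deposited volume: 107 + 95.2 + 17.25 → 219.45 cm³.
Mass = 219.45 × 1.04 = 228.228 g.
At $90/kg: 228.228/1000 × 90 = $20.54.

$20.54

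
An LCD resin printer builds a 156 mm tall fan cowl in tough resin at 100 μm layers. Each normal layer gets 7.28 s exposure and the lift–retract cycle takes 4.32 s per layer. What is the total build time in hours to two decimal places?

5.03 hours

Number of layers: 156 / 0.1 → 1560 (rounded up).
Per-layer time: 7.28 + 4.32 → 11.6 s.
Total = 1560 × 11.6 = 18096 s = 5.03 hours.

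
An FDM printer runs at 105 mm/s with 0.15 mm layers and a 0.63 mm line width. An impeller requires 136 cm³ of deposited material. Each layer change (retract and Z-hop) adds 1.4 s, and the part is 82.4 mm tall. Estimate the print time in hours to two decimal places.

Line area = 0.15 × 0.63 = 0.0945 mm².
Toolpath length = 136 cm³ / 0.0945 mm² = 136000 / 0.0945 = 1439153.4 mm.
Print-move time = 1439153.4 / 105 = 13706.2 s.
Number of layers: 82.4 / 0.15 → 550 (rounded up).
Layer-change overhead = 550 × 1.4 = 770 s.
Altogether 13706.2 + 770 = 14476.2 s, i.e. 4.02 hours.

4.02 hours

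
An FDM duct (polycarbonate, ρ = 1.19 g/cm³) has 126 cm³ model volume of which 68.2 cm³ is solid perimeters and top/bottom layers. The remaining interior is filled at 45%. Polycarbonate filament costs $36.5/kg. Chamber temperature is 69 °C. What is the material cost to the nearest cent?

$4.09

Volume inside the shell = 126 − 68.2, so 57.8 cm³.
Infill volume: 0.45 × 57.8 → 26.01 cm³.
Deposited volume = 68.2 + 26.01, so 94.21 cm³.
Mass = 94.21 × 1.19, so 112.1099 g.
At $36.5/kg: 112.1099/1000 × 36.5 = $4.09.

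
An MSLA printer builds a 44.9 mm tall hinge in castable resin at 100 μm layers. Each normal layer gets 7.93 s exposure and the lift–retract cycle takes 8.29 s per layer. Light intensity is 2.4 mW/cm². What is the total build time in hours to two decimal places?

2.02 hours

Layer count = ceil(44.9 / 0.1) = 449.
Cycle time: 7.93 + 8.29 → 16.22 s.
Build time: 449 × 16.22 s = 7282.78 s, i.e. 2.02 hours.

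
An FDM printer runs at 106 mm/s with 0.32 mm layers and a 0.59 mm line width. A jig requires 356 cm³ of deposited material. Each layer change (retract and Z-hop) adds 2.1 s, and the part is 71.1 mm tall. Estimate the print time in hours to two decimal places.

Bead cross-section: 0.32 × 0.59 → 0.1888 mm².
Toolpath length = 356 cm³ / 0.1888 mm² = 356000 / 0.1888 = 1885593.2 mm.
Extrusion time = 1885593.2 / 106 = 17788.6 s.
Layers = ⌈71.1/0.32⌉ = 223.
Non-print overhead: 223 × 2.1 → 468.3 s.
Total = 17788.6 + 468.3 = 18256.9 s = 5.07 hours.

5.07 hours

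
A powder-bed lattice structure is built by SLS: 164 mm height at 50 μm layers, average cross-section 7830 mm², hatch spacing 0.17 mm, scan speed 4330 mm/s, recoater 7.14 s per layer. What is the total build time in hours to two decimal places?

Layers = ⌈164/0.05⌉ = 3280.
Per-layer scan distance: 7830 / 0.17 → 46058.8 mm.
Scan time per layer = 46058.8 / 4330 = 10.6371 s.
Time per layer = 10.6371 + 7.14, so 17.7771 s.
Total: 3280 × 17.7771 s = 58308.888 s → 16.20 hours.

16.20 hours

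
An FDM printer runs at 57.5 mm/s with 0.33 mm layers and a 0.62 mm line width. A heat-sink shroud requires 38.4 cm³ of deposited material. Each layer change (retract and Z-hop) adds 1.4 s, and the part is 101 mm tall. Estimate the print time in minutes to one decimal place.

61.6 minutes

Line area: 0.33 × 0.62 → 0.2046 mm².
Path length: 38400 mm³ / 0.2046 mm² → 187683.3 mm.
Extrusion time: 187683.3 / 57.5 → 3264.1 s.
Number of layers: 101 / 0.33 → 307 (rounded up).
Z-hop total = 307 × 1.4 = 429.8 s.
Altogether 3264.1 + 429.8 = 3693.9 s, i.e. 61.6 minutes.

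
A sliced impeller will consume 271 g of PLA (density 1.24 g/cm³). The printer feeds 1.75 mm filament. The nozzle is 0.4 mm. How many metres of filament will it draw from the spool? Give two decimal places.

90.86 m

Volume = 271 g / 1.24 g·cm⁻³ = 218.5484 cm³ = 218548.4 mm³.
Cross-section of 1.75 mm filament: π·(1.75/2)² = 2.4053 mm².
L = V/A = 218548.4/2.4053 = 90861.18 mm → 90.86 m.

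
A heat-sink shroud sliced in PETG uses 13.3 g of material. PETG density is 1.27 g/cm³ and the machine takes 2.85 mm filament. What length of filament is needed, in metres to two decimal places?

1.64 m

Extruded volume: 13.3/1.27 = 10.4724 cm³ (10472.4 mm³).
A = π r² = π × 1.425² = 6.3794 mm².
Length = 10472.4 / 6.3794 = 1641.6 mm = 1.64 m.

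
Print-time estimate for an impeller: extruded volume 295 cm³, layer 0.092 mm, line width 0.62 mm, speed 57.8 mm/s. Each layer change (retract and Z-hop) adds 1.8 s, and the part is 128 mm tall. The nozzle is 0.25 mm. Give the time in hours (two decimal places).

Bead cross-section = 0.092 × 0.62, so 0.05704 mm².
Total extruded path = 295000/0.05704 = 5171809.3 mm.
Print-move time = 5171809.3 / 57.8 = 89477.7 s.
Number of layers: 128 / 0.092 → 1392 (rounded up).
Layer-change overhead = 1392 × 1.8, so 2505.6 s.
Total = 89477.7 + 2505.6 = 91983.3 s = 25.55 hours.

25.55 hours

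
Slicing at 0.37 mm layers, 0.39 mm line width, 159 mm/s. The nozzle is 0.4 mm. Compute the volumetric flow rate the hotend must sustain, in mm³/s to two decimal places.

Bead cross-section = 0.37 × 0.39 = 0.1443 mm².
Q = v·A = 159 × 0.1443 = 22.94 mm³/s.

22.94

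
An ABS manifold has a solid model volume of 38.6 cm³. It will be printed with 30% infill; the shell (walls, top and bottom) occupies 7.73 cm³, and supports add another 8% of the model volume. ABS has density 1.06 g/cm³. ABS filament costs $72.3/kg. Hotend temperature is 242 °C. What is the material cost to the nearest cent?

Volume inside the shell = 38.6 − 7.73 = 30.87 cm³.
Deposited infill = 0.30 × 30.87 = 9.261 cm³.
Support: 0.08 × 38.6 → 3.088 cm³.
Total extruded = 7.73 + 9.261 + 3.088, so 20.079 cm³.
Mass: 20.079 × 1.06 → 21.28374 g.
Cost = 21.28374 g / 1000 × $72.3/kg = $1.54.

$1.54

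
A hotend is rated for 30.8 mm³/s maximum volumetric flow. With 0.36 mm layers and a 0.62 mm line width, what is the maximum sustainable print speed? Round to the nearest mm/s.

A: 0.36 × 0.62 → 0.2232 mm².
v_max = Q/A = 30.8/0.2232 = 137.99 mm/s → 138 mm/s.

138 mm/s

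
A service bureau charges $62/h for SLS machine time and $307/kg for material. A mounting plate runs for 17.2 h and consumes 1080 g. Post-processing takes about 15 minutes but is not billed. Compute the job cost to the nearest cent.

Machine cost: 62 × 17.2 → $1066.40.
Feedstock cost = 307 × 1080/1000, so $331.56.
Job cost: 1066.40 + 331.56 = $1397.96.

$1397.96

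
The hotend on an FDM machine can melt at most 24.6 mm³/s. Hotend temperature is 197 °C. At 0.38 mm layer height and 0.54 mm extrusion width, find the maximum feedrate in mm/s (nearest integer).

120 mm/s

Extrusion cross-section: 0.38 × 0.54 → 0.2052 mm².
v_max = Q/A = 24.6/0.2052 = 119.88 mm/s → 120 mm/s.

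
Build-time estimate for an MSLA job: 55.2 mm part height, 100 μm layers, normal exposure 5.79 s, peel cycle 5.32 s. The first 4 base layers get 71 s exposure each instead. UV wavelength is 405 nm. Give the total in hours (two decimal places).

Layers = ⌈55.2/0.1⌉ = 552.
Base layers: 4 × (71 + 5.32) → 305.28 s.
Regular layers = 548 × (5.79 + 5.32) = 6088.28 s.
Total = 305.28 + 6088.28 = 6393.56 s = 1.78 hours.

1.78 hours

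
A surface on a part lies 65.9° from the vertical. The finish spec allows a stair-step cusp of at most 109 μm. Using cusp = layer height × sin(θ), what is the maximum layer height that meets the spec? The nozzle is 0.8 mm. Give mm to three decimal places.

0.119 mm

Layer height = cusp / sin(65.9°) = 0.109 / 0.9128 = 0.119 mm.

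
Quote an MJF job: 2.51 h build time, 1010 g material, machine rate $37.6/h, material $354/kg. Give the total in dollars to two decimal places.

$451.92

Time charge = 37.6 × 2.51 = $94.376.
Material charge: 354 × 1010/1000 → $357.54.
Total = 94.376 + 357.54 = 451.916 ≈ $451.92.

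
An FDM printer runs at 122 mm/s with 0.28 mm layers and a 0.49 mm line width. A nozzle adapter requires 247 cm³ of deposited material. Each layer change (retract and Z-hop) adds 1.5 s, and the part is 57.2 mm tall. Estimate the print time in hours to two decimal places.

4.18 hours

Bead cross-section = 0.28 × 0.49, so 0.1372 mm².
Toolpath length = 247 cm³ / 0.1372 mm² = 247000 / 0.1372 = 1800291.5 mm.
Extrusion time = 1800291.5 / 122 = 14756.5 s.
Layer count = ceil(57.2 / 0.28) = 205.
Layer-change overhead: 205 × 1.5 → 307.5 s.
Altogether 14756.5 + 307.5 = 15064 s, i.e. 4.18 hours.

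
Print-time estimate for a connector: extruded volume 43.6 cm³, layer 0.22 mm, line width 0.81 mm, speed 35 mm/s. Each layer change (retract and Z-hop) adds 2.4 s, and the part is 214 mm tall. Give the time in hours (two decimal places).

2.59 hours

Line area = 0.22 × 0.81 = 0.1782 mm².
Total extruded path = 43600/0.1782 = 244668.9 mm.
Extrusion time: 244668.9 / 35 → 6990.5 s.
Number of layers: 214 / 0.22 → 973 (rounded up).
Non-print overhead = 973 × 2.4, so 2335.2 s.
Altogether 6990.5 + 2335.2 = 9325.7 s, i.e. 2.59 hours.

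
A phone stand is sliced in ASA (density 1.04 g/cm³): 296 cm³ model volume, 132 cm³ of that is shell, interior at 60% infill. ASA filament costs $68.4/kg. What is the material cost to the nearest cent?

$16.39

Volume inside the shell: 296 − 132 → 164 cm³.
Deposited infill = 0.60 × 164 = 98.4 cm³.
Deposited volume = 132 + 98.4, so 230.4 cm³.
Mass = 230.4 × 1.04, so 239.616 g.
At $68.4/kg: 239.616/1000 × 68.4 = $16.39.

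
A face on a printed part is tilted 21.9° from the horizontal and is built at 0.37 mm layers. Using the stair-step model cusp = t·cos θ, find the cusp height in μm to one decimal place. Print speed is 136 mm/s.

343.3 μm

h_c = t·cos θ = 0.37 × 0.9278 = 0.343286 mm (343.3 μm).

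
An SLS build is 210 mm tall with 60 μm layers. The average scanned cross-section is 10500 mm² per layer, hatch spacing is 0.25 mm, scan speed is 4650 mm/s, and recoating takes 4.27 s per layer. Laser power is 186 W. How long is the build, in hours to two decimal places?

12.93 hours

Layers = ⌈210/0.06⌉ = 3500.
Per-layer scan distance = 10500 / 0.25 = 42000 mm.
Laser time per layer = 42000 / 4650 = 9.0323 s.
Per-layer time = 9.0323 + 4.27, so 13.3023 s.
Build time = 3500 × 13.3023 = 46558.05 s = 12.93 hours.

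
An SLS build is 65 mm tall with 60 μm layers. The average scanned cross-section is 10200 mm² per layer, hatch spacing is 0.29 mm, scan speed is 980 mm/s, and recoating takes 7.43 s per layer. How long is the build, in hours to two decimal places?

Number of layers: 65 / 0.06 → 1084 (rounded up).
Hatch length per layer: 10200 / 0.29 → 35172.4 mm.
Laser time per layer = 35172.4 / 980 = 35.8902 s.
Per-layer time = 35.8902 + 7.43 = 43.3202 s.
Build time = 1084 × 43.3202 = 46959.0968 s = 13.04 hours.

13.04 hours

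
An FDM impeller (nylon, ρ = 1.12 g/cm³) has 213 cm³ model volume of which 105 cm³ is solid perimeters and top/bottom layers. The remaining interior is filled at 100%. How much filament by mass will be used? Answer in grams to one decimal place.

Volume inside the shell: 213 − 105 → 108 cm³.
Deposited infill: 1.00 × 108 → 108 cm³.
Total extruded = 105 + 108 = 213 cm³.
Mass = 213 × 1.12, so 238.56 g.

238.6 g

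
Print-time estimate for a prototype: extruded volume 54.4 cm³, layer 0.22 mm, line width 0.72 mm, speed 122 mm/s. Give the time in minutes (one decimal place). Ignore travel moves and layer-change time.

Extrusion cross-section = 0.22 × 0.72 = 0.1584 mm².
Path length: 54400 mm³ / 0.1584 mm² → 343434.3 mm.
Time extruding = 343434.3 / 122 = 2815 s.
Converting: 2815 s = 46.9 minutes.

46.9 minutes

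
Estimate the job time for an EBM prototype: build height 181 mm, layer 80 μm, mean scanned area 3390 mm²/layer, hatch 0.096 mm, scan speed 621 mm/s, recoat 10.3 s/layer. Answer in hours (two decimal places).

42.22 hours

Number of layers: 181 / 0.08 → 2263 (rounded up).
Per-layer scan distance = 3390 / 0.096, so 35312.5 mm.
Per-layer scan time: 35312.5 / 621 → 56.8639 s.
Time per layer: 56.8639 + 10.3 → 67.1639 s.
2263 layers × 67.1639 s/layer = 151991.9057 s, i.e. 42.22 hours.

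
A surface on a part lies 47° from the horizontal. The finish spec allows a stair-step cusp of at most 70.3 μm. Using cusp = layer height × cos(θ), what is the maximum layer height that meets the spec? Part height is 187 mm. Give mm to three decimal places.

0.103 mm

t = h_c / cos θ = 0.0703 / 0.6820 = 0.103 mm.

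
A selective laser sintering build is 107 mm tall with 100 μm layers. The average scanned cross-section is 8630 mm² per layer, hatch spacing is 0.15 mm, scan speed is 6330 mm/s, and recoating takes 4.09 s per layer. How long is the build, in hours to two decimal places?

3.92 hours

Layers = ⌈107/0.1⌉ = 1070.
Hatch length per layer = 8630 / 0.15, so 57533.3 mm.
Scan time per layer: 57533.3 / 6330 → 9.089 s.
Per-layer time: 9.089 + 4.09 → 13.179 s.
1070 layers × 13.179 s/layer = 14101.53 s, i.e. 3.92 hours.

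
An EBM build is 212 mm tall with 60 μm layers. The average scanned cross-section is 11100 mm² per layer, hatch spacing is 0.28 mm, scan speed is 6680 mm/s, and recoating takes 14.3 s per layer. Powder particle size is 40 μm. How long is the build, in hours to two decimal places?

19.86 hours

Layer count = ceil(212 / 0.06) = 3534.
Per-layer scan distance = 11100 / 0.28 = 39642.9 mm.
Per-layer scan time = 39642.9 / 6680, so 5.9346 s.
Per-layer time = 5.9346 + 14.3 = 20.2346 s.
3534 layers × 20.2346 s/layer = 71509.0764 s, i.e. 19.86 hours.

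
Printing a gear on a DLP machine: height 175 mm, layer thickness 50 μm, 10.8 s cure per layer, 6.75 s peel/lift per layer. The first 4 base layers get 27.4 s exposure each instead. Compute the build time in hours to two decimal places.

Layer count = ceil(175 / 0.05) = 3500.
Bottom layers = 4 × (27.4 + 6.75) = 136.6 s.
Regular layers = 3496 × (10.8 + 6.75), so 61354.8 s.
Sum: 136.6 + 61354.8 = 61491.4 s → 17.08 hours.

17.08 hours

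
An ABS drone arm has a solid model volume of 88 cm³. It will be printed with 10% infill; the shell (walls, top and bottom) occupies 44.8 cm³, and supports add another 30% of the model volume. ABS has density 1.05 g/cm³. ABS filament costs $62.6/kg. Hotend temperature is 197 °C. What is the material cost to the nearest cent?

Volume inside the shell = 88 − 44.8 = 43.2 cm³.
Infill volume = 0.10 × 43.2 = 4.32 cm³.
Support: 0.30 × 88 → 26.4 cm³.
Total printed volume = 44.8 + 4.32 + 26.4, so 75.52 cm³.
Mass = 75.52 × 1.05 = 79.296 g.
Cost = 79.296 g / 1000 × $62.6/kg = $4.96.

$4.96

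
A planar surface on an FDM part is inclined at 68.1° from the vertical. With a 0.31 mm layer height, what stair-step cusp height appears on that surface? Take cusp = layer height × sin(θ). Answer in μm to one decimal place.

sin(68.1°) = 0.9278, so cusp = 0.31 × 0.9278 = 0.287618 mm → 287.6 μm.

287.6 μm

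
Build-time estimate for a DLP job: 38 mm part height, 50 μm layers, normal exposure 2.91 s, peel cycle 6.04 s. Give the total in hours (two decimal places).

Layers = ⌈38/0.05⌉ = 760.
Each layer takes: 2.91 + 6.04 → 8.95 s.
Build time: 760 × 8.95 s = 6802 s, i.e. 1.89 hours.

1.89 hours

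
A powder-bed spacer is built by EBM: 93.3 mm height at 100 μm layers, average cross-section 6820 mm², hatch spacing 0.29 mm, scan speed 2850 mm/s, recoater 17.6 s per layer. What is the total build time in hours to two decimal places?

6.70 hours

Number of layers: 93.3 / 0.1 → 933 (rounded up).
Per-layer scan distance = 6820 / 0.29, so 23517.2 mm.
Scan time per layer: 23517.2 / 2850 → 8.2516 s.
Per-layer time = 8.2516 + 17.6, so 25.8516 s.
Build time = 933 × 25.8516 = 24119.5428 s = 6.70 hours.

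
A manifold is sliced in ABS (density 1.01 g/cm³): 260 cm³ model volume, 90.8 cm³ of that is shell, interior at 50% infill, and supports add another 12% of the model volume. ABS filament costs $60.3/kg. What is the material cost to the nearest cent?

Infill region: 260 − 90.8 → 169.2 cm³.
Infill volume: 0.50 × 169.2 → 84.6 cm³.
Support = 0.12 × 260, so 31.2 cm³.
Total printed volume = 90.8 + 84.6 + 31.2, so 206.6 cm³.
Mass = 206.6 × 1.01 = 208.666 g.
Cost = 208.666 g / 1000 × $60.3/kg = $12.58.

$12.58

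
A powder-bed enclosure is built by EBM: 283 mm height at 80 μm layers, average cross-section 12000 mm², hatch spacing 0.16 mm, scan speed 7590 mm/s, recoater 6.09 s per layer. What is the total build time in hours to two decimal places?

Layers = ⌈283/0.08⌉ = 3538.
Per-layer scan distance = 12000 / 0.16, so 75000 mm.
Per-layer scan time: 75000 / 7590 → 9.8814 s.
Per-layer time = 9.8814 + 6.09 = 15.9714 s.
3538 layers × 15.9714 s/layer = 56506.8132 s, i.e. 15.70 hours.

15.70 hours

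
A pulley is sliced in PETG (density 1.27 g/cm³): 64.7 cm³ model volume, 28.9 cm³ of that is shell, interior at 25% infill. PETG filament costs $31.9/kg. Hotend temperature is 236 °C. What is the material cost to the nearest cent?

$1.53

Infill region = 64.7 − 28.9, so 35.8 cm³.
Infill volume = 0.25 × 35.8 = 8.95 cm³.
Total extruded = 28.9 + 8.95, so 37.85 cm³.
Mass = 37.85 × 1.27 = 48.0695 g.
At $31.9/kg: 48.0695/1000 × 31.9 = $1.53.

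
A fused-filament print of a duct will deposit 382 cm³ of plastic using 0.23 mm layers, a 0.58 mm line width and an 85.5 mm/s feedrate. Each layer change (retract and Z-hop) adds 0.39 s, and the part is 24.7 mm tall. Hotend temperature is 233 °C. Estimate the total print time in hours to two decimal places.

9.32 hours

Line area: 0.23 × 0.58 → 0.1334 mm².
Path length: 382000 mm³ / 0.1334 mm² → 2863568.2 mm.
Extrusion time = 2863568.2 / 85.5, so 33492 s.
Layers = ⌈24.7/0.23⌉ = 108.
Layer-change overhead = 108 × 0.39 = 42.12 s.
Total = 33492 + 42.12 = 33534.12 s = 9.32 hours.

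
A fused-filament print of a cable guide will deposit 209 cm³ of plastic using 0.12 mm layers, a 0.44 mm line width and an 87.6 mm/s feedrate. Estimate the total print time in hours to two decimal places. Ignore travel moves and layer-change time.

12.55 hours

Bead cross-section: 0.12 × 0.44 → 0.0528 mm².
Toolpath length = 209 cm³ / 0.0528 mm² = 209000 / 0.0528 = 3958333.3 mm.
Extrusion time = 3958333.3 / 87.6 = 45186.5 s.
45186.5 s = 12.55 hours.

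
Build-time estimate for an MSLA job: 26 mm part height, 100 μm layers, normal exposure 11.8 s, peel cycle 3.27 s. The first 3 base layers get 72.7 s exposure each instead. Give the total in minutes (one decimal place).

Layers = ⌈26/0.1⌉ = 260.
Base layers = 3 × (72.7 + 3.27), so 227.91 s.
Regular layers = 257 × (11.8 + 3.27), so 3872.99 s.
Sum: 227.91 + 3872.99 = 4100.9 s → 68.3 minutes.

68.3 minutes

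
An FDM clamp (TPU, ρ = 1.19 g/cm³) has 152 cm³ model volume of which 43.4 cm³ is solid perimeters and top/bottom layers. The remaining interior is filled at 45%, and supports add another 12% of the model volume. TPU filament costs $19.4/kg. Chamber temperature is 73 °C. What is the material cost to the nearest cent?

Interior volume = 152 − 43.4, so 108.6 cm³.
Infill volume = 0.45 × 108.6 = 48.87 cm³.
Support = 0.12 × 152, so 18.24 cm³.
Total printed volume: 43.4 + 48.87 + 18.24 → 110.51 cm³.
Mass = 110.51 × 1.19, so 131.5069 g.
At $19.4/kg: 131.5069/1000 × 19.4 = $2.55.

$2.55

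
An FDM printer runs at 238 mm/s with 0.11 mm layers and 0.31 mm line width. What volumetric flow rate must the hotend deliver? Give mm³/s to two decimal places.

Bead cross-section = 0.11 × 0.31, so 0.0341 mm².
Volumetric flow = 238 × 0.0341 = 8.12 mm³/s.

8.12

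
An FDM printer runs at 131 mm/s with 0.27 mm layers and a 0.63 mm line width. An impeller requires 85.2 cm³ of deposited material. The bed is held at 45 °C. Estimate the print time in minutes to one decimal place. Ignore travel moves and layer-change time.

Bead cross-section = 0.27 × 0.63, so 0.1701 mm².
Total extruded path = 85200/0.1701 = 500881.8 mm.
Extrusion time = 500881.8 / 131 = 3823.5 s.
That's 3823.5 s → 63.7 minutes.

63.7 minutes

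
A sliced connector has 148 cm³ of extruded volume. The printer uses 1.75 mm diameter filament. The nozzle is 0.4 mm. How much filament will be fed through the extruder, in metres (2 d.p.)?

Filament cross-section = π × (1.75/2)² = 2.4053 mm².
L = 148000 mm³ / 2.4053 mm² = 61530.79 mm, i.e. 61.53 m.

61.53 m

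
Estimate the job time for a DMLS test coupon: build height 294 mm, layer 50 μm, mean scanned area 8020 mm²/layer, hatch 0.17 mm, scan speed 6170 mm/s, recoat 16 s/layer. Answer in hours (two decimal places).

Layer count = ceil(294 / 0.05) = 5880.
Hatch length per layer: 8020 / 0.17 → 47176.5 mm.
Per-layer scan time: 47176.5 / 6170 → 7.6461 s.
Per-layer time: 7.6461 + 16 → 23.6461 s.
Total: 5880 × 23.6461 s = 139039.068 s → 38.62 hours.

38.62 hours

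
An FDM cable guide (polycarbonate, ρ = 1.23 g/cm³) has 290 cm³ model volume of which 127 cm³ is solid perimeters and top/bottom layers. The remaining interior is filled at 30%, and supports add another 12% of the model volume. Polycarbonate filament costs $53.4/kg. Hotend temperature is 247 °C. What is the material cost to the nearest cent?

$13.84

Volume inside the shell = 290 − 127 = 163 cm³.
Infill volume = 0.30 × 163 = 48.9 cm³.
Support = 0.12 × 290 = 34.8 cm³.
Total extruded = 127 + 48.9 + 34.8 = 210.7 cm³.
Mass: 210.7 × 1.23 → 259.161 g.
At $53.4/kg: 259.161/1000 × 53.4 = $13.84.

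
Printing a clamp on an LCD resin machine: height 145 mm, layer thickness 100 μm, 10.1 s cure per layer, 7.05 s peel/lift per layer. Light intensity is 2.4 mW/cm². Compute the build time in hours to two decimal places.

Number of layers: 145 / 0.1 → 1450 (rounded up).
Cycle time = 10.1 + 7.05, so 17.15 s.
Build time: 1450 × 17.15 s = 24867.5 s, i.e. 6.91 hours.

6.91 hours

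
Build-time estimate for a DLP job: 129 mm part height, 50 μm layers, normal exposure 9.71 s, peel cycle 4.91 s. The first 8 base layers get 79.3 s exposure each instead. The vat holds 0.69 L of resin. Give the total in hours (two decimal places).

10.63 hours

Layers = ⌈129/0.05⌉ = 2580.
Base layers: 8 × (79.3 + 4.91) → 673.68 s.
Remaining layers = 2572 × (9.71 + 4.91) = 37602.64 s.
Sum: 673.68 + 37602.64 = 38276.32 s → 10.63 hours.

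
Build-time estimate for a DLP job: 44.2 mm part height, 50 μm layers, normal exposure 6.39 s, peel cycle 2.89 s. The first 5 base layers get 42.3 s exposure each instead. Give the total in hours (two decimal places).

2.33 hours

Layers = ⌈44.2/0.05⌉ = 884.
Base layers = 5 × (42.3 + 2.89) = 225.95 s.
Normal layers = 879 × (6.39 + 2.89) = 8157.12 s.
Sum: 225.95 + 8157.12 = 8383.07 s → 2.33 hours.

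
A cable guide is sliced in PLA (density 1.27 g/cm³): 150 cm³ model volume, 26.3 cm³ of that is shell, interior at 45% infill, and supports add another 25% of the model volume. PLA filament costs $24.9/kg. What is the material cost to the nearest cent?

$3.78

Infill region = 150 − 26.3 = 123.7 cm³.
Infill deposited = 0.45 × 123.7, so 55.665 cm³.
Support: 0.25 × 150 → 37.5 cm³.
Total extruded = 26.3 + 55.665 + 37.5, so 119.465 cm³.
Mass = 119.465 × 1.27, so 151.72055 g.
Cost = 151.72055 g / 1000 × $24.9/kg = $3.78.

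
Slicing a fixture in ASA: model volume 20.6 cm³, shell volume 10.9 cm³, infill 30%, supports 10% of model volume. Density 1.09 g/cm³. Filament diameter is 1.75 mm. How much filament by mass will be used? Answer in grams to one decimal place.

17.3 g

Infill region = 20.6 − 10.9, so 9.7 cm³.
Deposited infill: 0.30 × 9.7 → 2.91 cm³.
Support = 0.10 × 20.6, so 2.06 cm³.
Total extruded = 10.9 + 2.91 + 2.06, so 15.87 cm³.
Mass: 15.87 × 1.09 → 17.2983 g.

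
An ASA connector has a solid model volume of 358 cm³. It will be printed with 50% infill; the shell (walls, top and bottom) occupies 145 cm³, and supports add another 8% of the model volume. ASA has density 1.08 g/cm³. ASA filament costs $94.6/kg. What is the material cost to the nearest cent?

Interior volume = 358 − 145 = 213 cm³.
Deposited infill = 0.50 × 213 = 106.5 cm³.
Support = 0.08 × 358, so 28.64 cm³.
Total printed volume: 145 + 106.5 + 28.64 → 280.14 cm³.
Mass: 280.14 × 1.08 → 302.5512 g.
At $94.6/kg: 302.5512/1000 × 94.6 = $28.62.

$28.62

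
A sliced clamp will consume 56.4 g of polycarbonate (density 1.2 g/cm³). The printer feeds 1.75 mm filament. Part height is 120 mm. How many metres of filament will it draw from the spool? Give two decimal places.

19.54 m

Volume = 56.4 g / 1.2 g·cm⁻³ = 47 cm³ = 47000 mm³.
Filament cross-section = π × (1.75/2)² = 2.4053 mm².
L = V/A = 47000/2.4053 = 19540.18 mm → 19.54 m.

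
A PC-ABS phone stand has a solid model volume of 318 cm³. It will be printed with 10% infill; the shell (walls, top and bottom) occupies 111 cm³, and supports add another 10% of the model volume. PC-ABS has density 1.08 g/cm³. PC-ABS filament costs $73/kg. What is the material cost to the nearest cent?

Infill region: 318 − 111 → 207 cm³.
Deposited infill: 0.10 × 207 → 20.7 cm³.
Support = 0.10 × 318 = 31.8 cm³.
Deposited volume: 111 + 20.7 + 31.8 → 163.5 cm³.
Mass: 163.5 × 1.08 → 176.58 g.
At $73/kg: 176.58/1000 × 73 = $12.89.

$12.89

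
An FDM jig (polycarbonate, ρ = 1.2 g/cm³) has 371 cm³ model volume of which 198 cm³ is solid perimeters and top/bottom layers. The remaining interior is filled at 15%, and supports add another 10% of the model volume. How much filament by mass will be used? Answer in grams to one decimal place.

Volume inside the shell = 371 − 198, so 173 cm³.
Deposited infill = 0.15 × 173, so 25.95 cm³.
Support: 0.10 × 371 → 37.1 cm³.
Deposited volume = 198 + 25.95 + 37.1, so 261.05 cm³.
Mass = 261.05 × 1.2, so 313.26 g.

313.3 g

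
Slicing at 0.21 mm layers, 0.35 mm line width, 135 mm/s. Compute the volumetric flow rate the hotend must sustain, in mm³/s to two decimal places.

9.92

Bead cross-section = 0.21 × 0.35 = 0.0735 mm².
Q = v·A = 135 × 0.0735 = 9.92 mm³/s.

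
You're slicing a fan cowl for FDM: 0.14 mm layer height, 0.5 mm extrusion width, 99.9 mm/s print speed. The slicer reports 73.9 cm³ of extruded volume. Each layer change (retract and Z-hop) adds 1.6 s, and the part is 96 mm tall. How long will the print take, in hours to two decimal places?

3.24 hours

Extrusion cross-section: 0.14 × 0.5 → 0.07 mm².
Path length: 73900 mm³ / 0.07 mm² → 1055714.3 mm.
Extrusion time = 1055714.3 / 99.9, so 10567.7 s.
Layers = ⌈96/0.14⌉ = 686.
Z-hop total: 686 × 1.6 → 1097.6 s.
Altogether 10567.7 + 1097.6 = 11665.3 s, i.e. 3.24 hours.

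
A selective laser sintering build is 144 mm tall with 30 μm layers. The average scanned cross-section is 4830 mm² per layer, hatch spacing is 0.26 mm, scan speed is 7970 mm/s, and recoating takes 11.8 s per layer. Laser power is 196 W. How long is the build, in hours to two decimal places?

18.84 hours

Number of layers: 144 / 0.03 → 4800 (rounded up).
Per-layer scan distance = 4830 / 0.26, so 18576.9 mm.
Per-layer scan time = 18576.9 / 7970 = 2.3309 s.
Layer cycle = 2.3309 + 11.8 = 14.1309 s.
Total: 4800 × 14.1309 s = 67828.32 s → 18.84 hours.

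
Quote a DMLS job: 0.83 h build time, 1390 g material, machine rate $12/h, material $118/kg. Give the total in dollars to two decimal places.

Machine-time cost = 12 × 0.83, so $9.96.
Material charge = 118 × 1390/1000 = $164.02.
Job cost: 9.96 + 164.02 = $173.98.

$173.98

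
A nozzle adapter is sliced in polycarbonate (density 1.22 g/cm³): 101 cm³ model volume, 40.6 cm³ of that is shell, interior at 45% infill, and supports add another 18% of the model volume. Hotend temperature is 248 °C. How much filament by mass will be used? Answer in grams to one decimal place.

104.9 g

Interior volume: 101 − 40.6 → 60.4 cm³.
Infill volume: 0.45 × 60.4 → 27.18 cm³.
Support: 0.18 × 101 → 18.18 cm³.
Deposited volume: 40.6 + 27.18 + 18.18 → 85.96 cm³.
Mass: 85.96 × 1.22 → 104.8712 g.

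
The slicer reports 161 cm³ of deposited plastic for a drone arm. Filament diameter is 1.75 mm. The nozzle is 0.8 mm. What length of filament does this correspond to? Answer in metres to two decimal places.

Filament cross-section = π × (1.75/2)² = 2.4053 mm².
L = 161000 mm³ / 2.4053 mm² = 66935.52 mm, i.e. 66.94 m.

66.94 m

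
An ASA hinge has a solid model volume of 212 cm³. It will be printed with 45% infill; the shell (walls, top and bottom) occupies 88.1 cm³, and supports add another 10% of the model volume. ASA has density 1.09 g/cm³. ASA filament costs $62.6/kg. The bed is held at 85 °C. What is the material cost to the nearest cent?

$11.26

Infill region = 212 − 88.1 = 123.9 cm³.
Infill deposited = 0.45 × 123.9 = 55.755 cm³.
Support = 0.10 × 212, so 21.2 cm³.
Total extruded = 88.1 + 55.755 + 21.2, so 165.055 cm³.
Mass = 165.055 × 1.09, so 179.90995 g.
Cost = 179.90995 g / 1000 × $62.6/kg = $11.26.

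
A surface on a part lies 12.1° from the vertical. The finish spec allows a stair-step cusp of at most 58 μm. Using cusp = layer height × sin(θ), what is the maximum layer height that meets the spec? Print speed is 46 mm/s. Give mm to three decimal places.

t = h_c / sin θ = 0.058 / 0.2096 = 0.277 mm.

0.277 mm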